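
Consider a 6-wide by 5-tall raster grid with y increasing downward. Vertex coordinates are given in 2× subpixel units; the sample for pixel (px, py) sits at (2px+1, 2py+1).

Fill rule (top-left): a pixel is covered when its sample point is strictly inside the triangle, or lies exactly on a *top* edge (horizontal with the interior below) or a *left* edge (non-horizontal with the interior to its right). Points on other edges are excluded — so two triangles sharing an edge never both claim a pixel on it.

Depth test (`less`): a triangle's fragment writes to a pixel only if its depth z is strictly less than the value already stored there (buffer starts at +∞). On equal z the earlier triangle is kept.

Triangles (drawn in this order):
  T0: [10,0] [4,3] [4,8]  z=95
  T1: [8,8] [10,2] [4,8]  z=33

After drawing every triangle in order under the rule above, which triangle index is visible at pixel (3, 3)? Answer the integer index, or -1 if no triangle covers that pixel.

T0:
  2·area = 30  (B↔C swapped to make it positive)
  edge (10, 0)→(4, 8): d=(-6,8) right/bottom  bias=-1
  edge (4, 8)→(4, 3): d=(0,-5) top-left  bias=+0
  edge (4, 3)→(10, 0): d=(6,-3) top-left  bias=+0
    (4,0)@(9, 1): e=[2,25,3] → #
    (5,0)@(11, 1): e=[-14,35,9] → ·
    (2,1)@(5, 3): e=[22,5,3] → #
    (3,1)@(7, 3): e=[6,15,9] → #
    (4,1)@(9, 3): e=[-10,25,15] → ·
    (2,2)@(5, 5): e=[10,5,15] → #
    (3,2)@(7, 5): e=[-6,15,21] → ·
    (2,3)@(5, 7): e=[-2,5,27] → ·
  covered (4 px):
    · · · · # ·
    · · # # · ·
    · · # · · ·
    · · · · · ·
    · · · · · ·
T1:
  2·area = 24  (B↔C swapped to make it positive)
  edge (8, 8)→(4, 8): d=(-4,0) right/bottom  bias=-1
  edge (4, 8)→(10, 2): d=(6,-6) top-left  bias=+0
  edge (10, 2)→(8, 8): d=(-2,6) right/bottom  bias=-1
    (5,0)@(11, 1): e=[28,0,-4] → ·  [on edge]
    (4,1)@(9, 3): e=[20,0,4] → #  [on edge]
    (5,1)@(11, 3): e=[20,12,-8] → ·
    (3,2)@(7, 5): e=[12,0,12] → #  [on edge]
    (4,2)@(9, 5): e=[12,12,0] → ·  [on edge]
    (2,3)@(5, 7): e=[4,0,20] → #  [on edge]
    (4,3)@(9, 7): e=[4,24,-4] → ·
    (1,4)@(3, 9): e=[-4,0,28] → ·  [on edge]
    (2,4)@(5, 9): e=[-4,12,16] → ·
    (3,4)@(7, 9): e=[-4,24,4] → ·
  covered (4 px):
    · · · · · ·
    · · · · # ·
    · · · # · ·
    · · # # · ·
    · · · · · ·

Z-buffer (winner per pixel, '.' = empty):
  . . . . 0 .
  . . 0 0 1 .
  . . 0 1 . .
  . . 1 1 . .
  . . . . . .

Answer: 1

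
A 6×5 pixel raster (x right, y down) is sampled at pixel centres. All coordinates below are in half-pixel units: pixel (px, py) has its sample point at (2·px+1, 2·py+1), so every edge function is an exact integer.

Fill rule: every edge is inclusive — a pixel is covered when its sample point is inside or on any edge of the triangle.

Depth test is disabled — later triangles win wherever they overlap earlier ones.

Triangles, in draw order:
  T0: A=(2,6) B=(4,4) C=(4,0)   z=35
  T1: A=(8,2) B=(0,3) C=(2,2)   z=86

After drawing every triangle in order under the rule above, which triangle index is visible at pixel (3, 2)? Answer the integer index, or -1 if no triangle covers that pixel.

T0:
  2·area = 8  (B↔C swapped to make it positive)
  edge (2, 6)→(4, 0): d=(2,-6) inclusive
  edge (4, 0)→(4, 4): d=(0,4) inclusive
  edge (4, 4)→(2, 6): d=(-2,2) inclusive
    (3,0)@(7, 1): e=[20,-12,0] → ·  [on edge]
    (1,1)@(3, 3): e=[0,4,4] → █  [on edge]
    (2,1)@(5, 3): e=[12,-4,0] → ·  [on edge]
    (1,2)@(3, 5): e=[4,4,0] → █  [on edge]
    (2,2)@(5, 5): e=[16,-4,-4] → ·
    (0,3)@(1, 7): e=[-4,12,0] → ·  [on edge]
    (1,3)@(3, 7): e=[8,4,-4] → ·
    (0,4)@(1, 9): e=[0,12,-4] → ·  [on edge]
  covered (2 px):
    · · · · · ·
    · █ · · · ·
    · █ · · · ·
    · · · · · ·
    · · · · · ·
T1:
  2·area = 6
  edge (8, 2)→(0, 3): d=(-8,1) inclusive
  edge (0, 3)→(2, 2): d=(2,-1) inclusive
  edge (2, 2)→(8, 2): d=(6,0) inclusive
  covered (0 px):
    · · · · · ·
    · · · · · ·
    · · · · · ·
    · · · · · ·
    · · · · · ·

Z-buffer (winner per pixel, '.' = empty):
  . . . . . .
  . 0 . . . .
  . 0 . . . .
  . . . . . .
  . . . . . .

Final: -1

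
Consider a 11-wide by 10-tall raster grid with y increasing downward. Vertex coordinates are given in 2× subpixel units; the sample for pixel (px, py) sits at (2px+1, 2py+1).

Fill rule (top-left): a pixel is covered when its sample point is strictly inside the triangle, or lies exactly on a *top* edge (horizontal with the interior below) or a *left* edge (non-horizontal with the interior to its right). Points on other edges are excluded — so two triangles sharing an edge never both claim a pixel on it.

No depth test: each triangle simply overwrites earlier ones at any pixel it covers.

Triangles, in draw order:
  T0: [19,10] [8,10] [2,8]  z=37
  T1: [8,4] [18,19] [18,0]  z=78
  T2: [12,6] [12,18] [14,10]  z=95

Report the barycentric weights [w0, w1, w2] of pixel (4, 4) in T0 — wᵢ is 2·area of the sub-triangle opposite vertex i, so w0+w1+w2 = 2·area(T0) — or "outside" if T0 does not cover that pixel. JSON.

T0:
  2·area = 22
  edge (19, 10)→(8, 10): d=(-11,0) right/bottom  bias=-1
  edge (8, 10)→(2, 8): d=(-6,-2) top-left  bias=+0
  edge (2, 8)→(19, 10): d=(17,2) right/bottom  bias=-1
    (2,4)@(5, 9): e=[11,0,11] → X  [on edge]
    (3,4)@(7, 9): e=[11,4,7] → X
    (4,4)@(9, 9): e=[11,8,3] → X
    (5,4)@(11, 9): e=[11,12,-1] → .
    (2,5)@(5, 11): e=[-11,-12,45] → .
    (3,5)@(7, 11): e=[-11,-8,41] → .
    (4,5)@(9, 11): e=[-11,-4,37] → .
    (5,5)@(11, 11): e=[-11,0,33] → .  [on edge]
    (8,6)@(17, 13): e=[-33,0,55] → .  [on edge]
  covered (3 px):
    . . . . . . . . . . .
    . . . . . . . . . . .
    . . . . . . . . . . .
    . . . . . . . . . . .
    . . X X X . . . . . .
    . . . . . . . . . . .
    . . . . . . . . . . .
    . . . . . . . . . . .
    . . . . . . . . . . .
    . . . . . . . . . . .
T1:
  2·area = 190  (B↔C swapped to make it positive)
  edge (8, 4)→(18, 0): d=(10,-4) top-left  bias=+0
  edge (18, 0)→(18, 19): d=(0,19) right/bottom  bias=-1
  edge (18, 19)→(8, 4): d=(-10,-15) top-left  bias=+0
    (8,0)@(17, 1): e=[6,19,165] → X
    (9,0)@(19, 1): e=[14,-19,195] → .
    (5,1)@(11, 3): e=[2,133,55] → X
    (6,1)@(13, 3): e=[10,95,85] → X
    (7,1)@(15, 3): e=[18,57,115] → X
    (9,1)@(19, 3): e=[34,-19,175] → .
    (4,2)@(9, 5): e=[14,171,5] → X
    (9,2)@(19, 5): e=[54,-19,155] → .
    (4,3)@(9, 7): e=[34,171,-15] → .
    (5,3)@(11, 7): e=[42,133,15] → X
    (9,3)@(19, 7): e=[74,-19,135] → .
    (5,4)@(11, 9): e=[62,133,-5] → .
  covered (24 px):
    . . . . . . . . X . .
    . . . . . X X X X . .
    . . . . X X X X X . .
    . . . . . X X X X . .
    . . . . . . X X X . .
    . . . . . . X X X . .
    . . . . . . . X X . .
    . . . . . . . . X . .
    . . . . . . . . X . .
    . . . . . . . . . . .
T2:
  2·area = 24  (B↔C swapped to make it positive)
  edge (12, 6)→(14, 10): d=(2,4) right/bottom  bias=-1
  edge (14, 10)→(12, 18): d=(-2,8) right/bottom  bias=-1
  edge (12, 18)→(12, 6): d=(0,-12) top-left  bias=+0
    (6,4)@(13, 9): e=[2,10,12] → X
    (7,4)@(15, 9): e=[-6,-6,36] → .
    (6,5)@(13, 11): e=[6,6,12] → X
    (7,5)@(15, 11): e=[-2,-10,36] → .
    (6,6)@(13, 13): e=[10,2,12] → X
    (7,6)@(15, 13): e=[2,-14,36] → .
    (6,7)@(13, 15): e=[14,-2,12] → .
  covered (3 px):
    . . . . . . . . . . .
    . . . . . . . . . . .
    . . . . . . . . . . .
    . . . . . . . . . . .
    . . . . . . X . . . .
    . . . . . . X . . . .
    . . . . . . X . . . .
    . . . . . . . . . . .
    . . . . . . . . . . .
    . . . . . . . . . . .

Final: [8,3,11]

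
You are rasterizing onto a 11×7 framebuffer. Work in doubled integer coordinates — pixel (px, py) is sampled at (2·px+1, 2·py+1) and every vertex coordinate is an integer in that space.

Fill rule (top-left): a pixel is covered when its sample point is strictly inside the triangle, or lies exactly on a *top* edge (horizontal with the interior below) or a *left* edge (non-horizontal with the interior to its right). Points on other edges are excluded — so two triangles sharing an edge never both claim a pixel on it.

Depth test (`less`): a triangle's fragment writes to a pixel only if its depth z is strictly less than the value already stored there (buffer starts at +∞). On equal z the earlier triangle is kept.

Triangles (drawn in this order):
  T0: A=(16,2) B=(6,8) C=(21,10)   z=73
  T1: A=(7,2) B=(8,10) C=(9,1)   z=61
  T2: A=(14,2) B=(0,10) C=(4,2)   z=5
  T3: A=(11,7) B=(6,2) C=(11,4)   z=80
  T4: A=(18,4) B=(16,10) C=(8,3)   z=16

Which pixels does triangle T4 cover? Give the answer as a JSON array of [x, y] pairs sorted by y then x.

T0:
  2·area = 110  (B↔C swapped to make it positive)
  edge (16, 2)→(21, 10): d=(5,8) right/bottom  bias=-1
  edge (21, 10)→(6, 8): d=(-15,-2) top-left  bias=+0
  edge (6, 8)→(16, 2): d=(10,-6) top-left  bias=+0
    (7,1)@(15, 3): e=[13,93,4] → #
    (8,1)@(17, 3): e=[-3,97,16] → ·
    (5,2)@(11, 5): e=[55,55,0] → #  [on edge]
    (6,2)@(13, 5): e=[39,59,12] → #
    (8,2)@(17, 5): e=[7,67,36] → #
    (9,2)@(19, 5): e=[-9,71,48] → ·
    (4,3)@(9, 7): e=[81,21,8] → #
    (9,3)@(19, 7): e=[1,41,68] → #
    (10,3)@(21, 7): e=[-15,45,80] → ·
    (4,4)@(9, 9): e=[91,-9,28] → ·
    (5,4)@(11, 9): e=[75,-5,40] → ·
    (6,4)@(13, 9): e=[59,-1,52] → ·
    (0,5)@(1, 11): e=[165,-55,0] → ·  [on edge]
  covered (14 px):
    · · · · · · · · · · ·
    · · · · · · · # · · ·
    · · · · · # # # # · ·
    · · · · # # # # # # ·
    · · · · · · · # # # ·
    · · · · · · · · · · ·
    · · · · · · · · · · ·
T1:
  2·area = 17  (B↔C swapped to make it positive)
  edge (7, 2)→(9, 1): d=(2,-1) top-left  bias=+0
  edge (9, 1)→(8, 10): d=(-1,9) right/bottom  bias=-1
  edge (8, 10)→(7, 2): d=(-1,-8) top-left  bias=+0
    (4,0)@(9, 1): e=[0,0,17] → ·  [on edge]
    (2,1)@(5, 3): e=[0,34,-17] → ·  [on edge]
    (0,2)@(1, 5): e=[0,68,-51] → ·  [on edge]
  covered (0 px):
    · · · · · · · · · · ·
    · · · · · · · · · · ·
    · · · · · · · · · · ·
    · · · · · · · · · · ·
    · · · · · · · · · · ·
    · · · · · · · · · · ·
    · · · · · · · · · · ·
T2:
  2·area = 80
  edge (14, 2)→(0, 10): d=(-14,8) right/bottom  bias=-1
  edge (0, 10)→(4, 2): d=(4,-8) top-left  bias=+0
  edge (4, 2)→(14, 2): d=(10,0) top-left  bias=+0
    (2,1)@(5, 3): e=[58,12,10] → #
    (3,1)@(7, 3): e=[42,28,10] → #
    (4,1)@(9, 3): e=[26,44,10] → #
    (5,1)@(11, 3): e=[10,60,10] → #
    (6,1)@(13, 3): e=[-6,76,10] → ·
    (1,2)@(3, 5): e=[46,4,30] → #
    (4,2)@(9, 5): e=[-2,52,30] → ·
    (5,2)@(11, 5): e=[-18,68,30] → ·
    (1,3)@(3, 7): e=[18,12,50] → #
    (3,3)@(7, 7): e=[-14,44,50] → ·
    (0,4)@(1, 9): e=[6,4,70] → #
    (1,4)@(3, 9): e=[-10,20,70] → ·
  covered (10 px):
    · · · · · · · · · · ·
    · · # # # # · · · · ·
    · # # # · · · · · · ·
    · # # · · · · · · · ·
    # · · · · · · · · · ·
    · · · · · · · · · · ·
    · · · · · · · · · · ·
T3:
  2·area = 15
  edge (11, 7)→(6, 2): d=(-5,-5) top-left  bias=+0
  edge (6, 2)→(11, 4): d=(5,2) right/bottom  bias=-1
  edge (11, 4)→(11, 7): d=(0,3) right/bottom  bias=-1
    (2,0)@(5, 1): e=[0,-3,18] → ·  [on edge]
    (5,0)@(11, 1): e=[30,-15,0] → ·  [on edge]
    (3,1)@(7, 3): e=[0,3,12] → #  [on edge]
    (4,1)@(9, 3): e=[10,-1,6] → ·
    (5,1)@(11, 3): e=[20,-5,0] → ·  [on edge]
    (3,2)@(7, 5): e=[-10,13,12] → ·
    (4,2)@(9, 5): e=[0,9,6] → #  [on edge]
    (5,2)@(11, 5): e=[10,5,0] → ·  [on edge]
    (4,3)@(9, 7): e=[-10,19,6] → ·
    (5,3)@(11, 7): e=[0,15,0] → ·  [on edge]
    (5,4)@(11, 9): e=[-10,25,0] → ·  [on edge]
    (6,4)@(13, 9): e=[0,21,-6] → ·  [on edge]
    (5,5)@(11, 11): e=[-20,35,0] → ·  [on edge]
    (7,5)@(15, 11): e=[0,27,-12] → ·  [on edge]
    (5,6)@(11, 13): e=[-30,45,0] → ·  [on edge]
    (8,6)@(17, 13): e=[0,33,-18] → ·  [on edge]
  covered (2 px):
    · · · · · · · · · · ·
    · · · # · · · · · · ·
    · · · · # · · · · · ·
    · · · · · · · · · · ·
    · · · · · · · · · · ·
    · · · · · · · · · · ·
    · · · · · · · · · · ·
T4:
  2·area = 62
  edge (18, 4)→(16, 10): d=(-2,6) right/bottom  bias=-1
  edge (16, 10)→(8, 3): d=(-8,-7) top-left  bias=+0
  edge (8, 3)→(18, 4): d=(10,1) right/bottom  bias=-1
    (9,0)@(19, 1): e=[0,93,-31] → ·  [on edge]
    (5,2)@(11, 5): e=[40,5,17] → #
    (6,2)@(13, 5): e=[28,19,15] → #
    (7,2)@(15, 5): e=[16,33,13] → #
    (8,2)@(17, 5): e=[4,47,11] → #
    (9,2)@(19, 5): e=[-8,61,9] → ·
    (5,3)@(11, 7): e=[36,-11,37] → ·
    (6,3)@(13, 7): e=[24,3,35] → #
    (8,3)@(17, 7): e=[0,31,31] → ·  [on edge]
    (6,4)@(13, 9): e=[20,-13,55] → ·
    (7,4)@(15, 9): e=[8,1,53] → #
    (8,4)@(17, 9): e=[-4,15,51] → ·
    (7,6)@(15, 13): e=[0,-31,93] → ·  [on edge]
  covered (7 px):
    · · · · · · · · · · ·
    · · · · · · · · · · ·
    · · · · · # # # # · ·
    · · · · · · # # · · ·
    · · · · · · · # · · ·
    · · · · · · · · · · ·
    · · · · · · · · · · ·

Answer: [[5,2],[6,2],[7,2],[8,2],[6,3],[7,3],[7,4]]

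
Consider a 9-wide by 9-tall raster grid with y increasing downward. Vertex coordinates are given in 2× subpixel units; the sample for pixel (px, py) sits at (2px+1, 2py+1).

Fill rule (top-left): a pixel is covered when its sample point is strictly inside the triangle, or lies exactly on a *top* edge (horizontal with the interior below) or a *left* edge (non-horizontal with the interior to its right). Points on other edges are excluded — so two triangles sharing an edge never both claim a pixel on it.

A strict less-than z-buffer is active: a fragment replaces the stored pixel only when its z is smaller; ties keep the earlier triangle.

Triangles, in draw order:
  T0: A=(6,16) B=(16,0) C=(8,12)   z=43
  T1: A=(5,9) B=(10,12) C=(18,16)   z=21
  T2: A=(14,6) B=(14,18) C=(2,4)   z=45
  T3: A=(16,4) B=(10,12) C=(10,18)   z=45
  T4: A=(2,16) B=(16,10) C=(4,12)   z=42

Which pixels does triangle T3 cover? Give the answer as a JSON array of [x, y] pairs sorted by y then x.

T0:
  2·area = 8  (B↔C swapped to make it positive)
  edge (6, 16)→(8, 12): d=(2,-4) top-left  bias=+0
  edge (8, 12)→(16, 0): d=(8,-12) top-left  bias=+0
  edge (16, 0)→(6, 16): d=(-10,16) right/bottom  bias=-1
    (4,5)@(9, 11): e=[2,4,2] → #
    (5,5)@(11, 11): e=[10,28,-30] → ·
    (4,6)@(9, 13): e=[6,20,-18] → ·
  covered (1 px):
    · · · · · · · · ·
    · · · · · · · · ·
    · · · · · · · · ·
    · · · · · · · · ·
    · · · · · · · · ·
    · · · · # · · · ·
    · · · · · · · · ·
    · · · · · · · · ·
    · · · · · · · · ·
T1:
  2·area = 4  (B↔C swapped to make it positive)
  edge (5, 9)→(18, 16): d=(13,7) right/bottom  bias=-1
  edge (18, 16)→(10, 12): d=(-8,-4) top-left  bias=+0
  edge (10, 12)→(5, 9): d=(-5,-3) top-left  bias=+0
    (2,4)@(5, 9): e=[0,4,0] → ·  [on edge]
    (7,7)@(15, 15): e=[8,-4,0] → ·  [on edge]
  covered (0 px):
    · · · · · · · · ·
    · · · · · · · · ·
    · · · · · · · · ·
    · · · · · · · · ·
    · · · · · · · · ·
    · · · · · · · · ·
    · · · · · · · · ·
    · · · · · · · · ·
    · · · · · · · · ·
T2:
  2·area = 144
  edge (14, 6)→(14, 18): d=(0,12) right/bottom  bias=-1
  edge (14, 18)→(2, 4): d=(-12,-14) top-left  bias=+0
  edge (2, 4)→(14, 6): d=(12,2) right/bottom  bias=-1
    (1,2)@(3, 5): e=[132,2,10] → #
    (2,2)@(5, 5): e=[108,30,6] → #
    (3,2)@(7, 5): e=[84,58,2] → #
    (4,2)@(9, 5): e=[60,86,-2] → ·
    (1,3)@(3, 7): e=[132,-22,34] → ·
    (2,3)@(5, 7): e=[108,6,30] → #
    (4,3)@(9, 7): e=[60,62,22] → #
    (5,3)@(11, 7): e=[36,90,18] → #
    (6,3)@(13, 7): e=[12,118,14] → #
    (7,3)@(15, 7): e=[-12,146,10] → ·
    (2,4)@(5, 9): e=[108,-18,54] → ·
    (3,4)@(7, 9): e=[84,10,50] → #
  covered (18 px):
    · · · · · · · · ·
    · · · · · · · · ·
    · # # # · · · · ·
    · · # # # # # · ·
    · · · # # # # · ·
    · · · · # # # · ·
    · · · · · # # · ·
    · · · · · · # · ·
    · · · · · · · · ·
T3:
  2·area = 36  (B↔C swapped to make it positive)
  edge (16, 4)→(10, 18): d=(-6,14) right/bottom  bias=-1
  edge (10, 18)→(10, 12): d=(0,-6) top-left  bias=+0
  edge (10, 12)→(16, 4): d=(6,-8) top-left  bias=+0
    (6,4)@(13, 9): e=[12,18,6] → #
    (7,4)@(15, 9): e=[-16,30,22] → ·
    (5,5)@(11, 11): e=[28,6,2] → #
    (6,5)@(13, 11): e=[0,18,18] → ·  [on edge]
    (5,6)@(11, 13): e=[16,6,14] → #
    (6,6)@(13, 13): e=[-12,18,30] → ·
    (5,7)@(11, 15): e=[4,6,26] → #
    (6,7)@(13, 15): e=[-24,18,42] → ·
    (5,8)@(11, 17): e=[-8,6,38] → ·
  covered (4 px):
    · · · · · · · · ·
    · · · · · · · · ·
    · · · · · · · · ·
    · · · · · · · · ·
    · · · · · · # · ·
    · · · · · # · · ·
    · · · · · # · · ·
    · · · · · # · · ·
    · · · · · · · · ·
T4:
  2·area = 44  (B↔C swapped to make it positive)
  edge (2, 16)→(4, 12): d=(2,-4) top-left  bias=+0
  edge (4, 12)→(16, 10): d=(12,-2) top-left  bias=+0
  edge (16, 10)→(2, 16): d=(-14,6) right/bottom  bias=-1
    (5,5)@(11, 11): e=[26,2,16] → #
    (6,5)@(13, 11): e=[34,6,4] → #
    (7,5)@(15, 11): e=[42,10,-8] → ·
    (2,6)@(5, 13): e=[6,14,24] → #
    (3,6)@(7, 13): e=[14,18,12] → #
    (4,6)@(9, 13): e=[22,22,0] → ·  [on edge]
    (5,6)@(11, 13): e=[30,26,-12] → ·
    (6,6)@(13, 13): e=[38,30,-24] → ·
    (1,7)@(3, 15): e=[2,34,8] → #
    (2,7)@(5, 15): e=[10,38,-4] → ·
    (3,7)@(7, 15): e=[18,42,-16] → ·
    (1,8)@(3, 17): e=[6,58,-20] → ·
  covered (5 px):
    · · · · · · · · ·
    · · · · · · · · ·
    · · · · · · · · ·
    · · · · · · · · ·
    · · · · · · · · ·
    · · · · · # # · ·
    · · # # · · · · ·
    · # · · · · · · ·
    · · · · · · · · ·

Final: [[6,4],[5,5],[5,6],[5,7]]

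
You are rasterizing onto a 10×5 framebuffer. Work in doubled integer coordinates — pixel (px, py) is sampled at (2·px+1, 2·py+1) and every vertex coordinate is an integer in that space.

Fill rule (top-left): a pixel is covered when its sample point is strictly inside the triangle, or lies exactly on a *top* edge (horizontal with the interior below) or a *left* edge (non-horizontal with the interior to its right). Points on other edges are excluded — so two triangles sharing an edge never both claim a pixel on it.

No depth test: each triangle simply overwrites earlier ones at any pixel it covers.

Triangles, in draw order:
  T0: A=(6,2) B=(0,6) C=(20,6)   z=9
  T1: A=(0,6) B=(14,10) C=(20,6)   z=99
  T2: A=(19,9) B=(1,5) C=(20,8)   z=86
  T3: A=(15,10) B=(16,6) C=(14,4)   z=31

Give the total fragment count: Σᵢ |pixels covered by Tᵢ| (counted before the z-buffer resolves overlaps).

T0:
  2·area = 80  (B↔C swapped to make it positive)
  edge (6, 2)→(20, 6): d=(14,4) right/bottom  bias=-1
  edge (20, 6)→(0, 6): d=(-20,0) right/bottom  bias=-1
  edge (0, 6)→(6, 2): d=(6,-4) top-left  bias=+0
    (2,1)@(5, 3): e=[18,60,2] → X
    (3,1)@(7, 3): e=[10,60,10] → X
    (4,1)@(9, 3): e=[2,60,18] → X
    (5,1)@(11, 3): e=[-6,60,26] → .
    (1,2)@(3, 5): e=[54,20,6] → X
    (5,2)@(11, 5): e=[22,20,38] → X
    (6,2)@(13, 5): e=[14,20,46] → X
    (7,2)@(15, 5): e=[6,20,54] → X
    (8,2)@(17, 5): e=[-2,20,62] → .
    (1,3)@(3, 7): e=[82,-20,18] → .
    (2,3)@(5, 7): e=[74,-20,26] → .
    (3,3)@(7, 7): e=[66,-20,34] → .
  covered (10 px):
    . . . . . . . . . .
    . . X X X . . . . .
    . X X X X X X X . .
    . . . . . . . . . .
    . . . . . . . . . .
T1:
  2·area = 80  (B↔C swapped to make it positive)
  edge (0, 6)→(20, 6): d=(20,0) top-left  bias=+0
  edge (20, 6)→(14, 10): d=(-6,4) right/bottom  bias=-1
  edge (14, 10)→(0, 6): d=(-14,-4) top-left  bias=+0
    (2,3)@(5, 7): e=[20,54,6] → X
    (3,3)@(7, 7): e=[20,46,14] → X
    (4,3)@(9, 7): e=[20,38,22] → X
    (5,3)@(11, 7): e=[20,30,30] → X
    (6,3)@(13, 7): e=[20,22,38] → X
    (7,3)@(15, 7): e=[20,14,46] → X
    (8,3)@(17, 7): e=[20,6,54] → X
    (9,3)@(19, 7): e=[20,-2,62] → .
    (2,4)@(5, 9): e=[60,42,-22] → .
    (3,4)@(7, 9): e=[60,34,-14] → .
    (4,4)@(9, 9): e=[60,26,-6] → .
    (5,4)@(11, 9): e=[60,18,2] → X
  covered (10 px):
    . . . . . . . . . .
    . . . . . . . . . .
    . . . . . . . . . .
    . . X X X X X X X .
    . . . . . X X X . .
T2:
  2·area = 22
  edge (19, 9)→(1, 5): d=(-18,-4) top-left  bias=+0
  edge (1, 5)→(20, 8): d=(19,3) right/bottom  bias=-1
  edge (20, 8)→(19, 9): d=(-1,1) right/bottom  bias=-1
    (0,2)@(1, 5): e=[0,0,22] → .  [on edge]
    (5,3)@(11, 7): e=[4,8,10] → X
    (6,3)@(13, 7): e=[12,2,8] → X
    (7,3)@(15, 7): e=[20,-4,6] → .
    (5,4)@(11, 9): e=[-32,46,8] → .
    (6,4)@(13, 9): e=[-24,40,6] → .
    (9,4)@(19, 9): e=[0,22,0] → .  [on edge]
  covered (2 px):
    . . . . . . . . . .
    . . . . . . . . . .
    . . . . . . . . . .
    . . . . . X X . . .
    . . . . . . . . . .
T3:
  2·area = 10  (B↔C swapped to make it positive)
  edge (15, 10)→(14, 4): d=(-1,-6) top-left  bias=+0
  edge (14, 4)→(16, 6): d=(2,2) right/bottom  bias=-1
  edge (16, 6)→(15, 10): d=(-1,4) right/bottom  bias=-1
    (5,0)@(11, 1): e=[-15,0,25] → .  [on edge]
    (6,1)@(13, 3): e=[-5,0,15] → .  [on edge]
    (7,2)@(15, 5): e=[5,0,5] → .  [on edge]
    (7,3)@(15, 7): e=[3,4,3] → X
    (8,3)@(17, 7): e=[15,0,-5] → .  [on edge]
    (7,4)@(15, 9): e=[1,8,1] → X
    (8,4)@(17, 9): e=[13,4,-7] → .
    (9,4)@(19, 9): e=[25,0,-15] → .  [on edge]
  covered (2 px):
    . . . . . . . . . .
    . . . . . . . . . .
    . . . . . . . . . .
    . . . . . . . X . .
    . . . . . . . X . .

Final: 24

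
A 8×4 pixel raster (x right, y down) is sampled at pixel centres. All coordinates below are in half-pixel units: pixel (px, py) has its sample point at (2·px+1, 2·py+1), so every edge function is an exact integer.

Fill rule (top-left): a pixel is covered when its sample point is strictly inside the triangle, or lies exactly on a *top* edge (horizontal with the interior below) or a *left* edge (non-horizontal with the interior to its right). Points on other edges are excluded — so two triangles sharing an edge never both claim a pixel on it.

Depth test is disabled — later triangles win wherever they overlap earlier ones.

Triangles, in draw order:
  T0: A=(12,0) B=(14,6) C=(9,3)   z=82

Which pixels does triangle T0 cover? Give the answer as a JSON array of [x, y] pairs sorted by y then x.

T0:
  2·area = 24
  edge (12, 0)→(14, 6): d=(2,6) right/bottom  bias=-1
  edge (14, 6)→(9, 3): d=(-5,-3) top-left  bias=+0
  edge (9, 3)→(12, 0): d=(3,-3) top-left  bias=+0
    (5,0)@(11, 1): e=[8,16,0] → X  [on edge]
    (6,0)@(13, 1): e=[-4,22,6] → .
    (4,1)@(9, 3): e=[24,0,0] → X  [on edge]
    (6,1)@(13, 3): e=[0,12,12] → .  [on edge]
    (3,2)@(7, 5): e=[40,-16,0] → .  [on edge]
    (4,2)@(9, 5): e=[28,-10,6] → .
    (5,2)@(11, 5): e=[16,-4,12] → .
    (6,2)@(13, 5): e=[4,2,18] → X
    (7,2)@(15, 5): e=[-8,8,24] → .
    (2,3)@(5, 7): e=[56,-32,0] → .  [on edge]
    (6,3)@(13, 7): e=[8,-8,24] → .
  covered (4 px):
    . . . . . X . .
    . . . . X X . .
    . . . . . . X .
    . . . . . . . .

Final: [[5,0],[4,1],[5,1],[6,2]]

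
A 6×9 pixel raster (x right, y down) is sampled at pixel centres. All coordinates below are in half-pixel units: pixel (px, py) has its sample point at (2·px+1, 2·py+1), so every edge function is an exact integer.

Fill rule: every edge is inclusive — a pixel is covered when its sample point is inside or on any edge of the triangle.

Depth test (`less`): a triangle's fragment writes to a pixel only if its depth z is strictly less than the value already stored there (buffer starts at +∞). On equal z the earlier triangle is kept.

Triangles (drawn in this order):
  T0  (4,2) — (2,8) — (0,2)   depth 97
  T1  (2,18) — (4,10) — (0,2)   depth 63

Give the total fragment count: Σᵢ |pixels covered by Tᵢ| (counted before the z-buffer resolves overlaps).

T0:
  2·area = 24
  edge (4, 2)→(2, 8): d=(-2,6) inclusive
  edge (2, 8)→(0, 2): d=(-2,-6) inclusive
  edge (0, 2)→(4, 2): d=(4,0) inclusive
    (0,1)@(1, 3): e=[16,4,4] → #
    (1,1)@(3, 3): e=[4,16,4] → #
    (2,1)@(5, 3): e=[-8,28,4] → ·
    (0,2)@(1, 5): e=[12,0,12] → #  [on edge]
    (1,2)@(3, 5): e=[0,12,12] → #  [on edge]
    (2,2)@(5, 5): e=[-12,24,12] → ·
    (0,3)@(1, 7): e=[8,-4,20] → ·
    (1,3)@(3, 7): e=[-4,8,20] → ·
    (0,5)@(1, 11): e=[0,-12,36] → ·  [on edge]
    (1,5)@(3, 11): e=[-12,0,36] → ·  [on edge]
    (2,8)@(5, 17): e=[-36,0,60] → ·  [on edge]
  covered (4 px):
    · · · · · ·
    # # · · · ·
    # # · · · ·
    · · · · · ·
    · · · · · ·
    · · · · · ·
    · · · · · ·
    · · · · · ·
    · · · · · ·
T1:
  2·area = 48  (B↔C swapped to make it positive)
  edge (2, 18)→(0, 2): d=(-2,-16) inclusive
  edge (0, 2)→(4, 10): d=(4,8) inclusive
  edge (4, 10)→(2, 18): d=(-2,8) inclusive
    (0,2)@(1, 5): e=[10,4,34] → #
    (1,2)@(3, 5): e=[42,-12,18] → ·
    (0,3)@(1, 7): e=[6,12,30] → #
    (1,3)@(3, 7): e=[38,-4,14] → ·
    (0,4)@(1, 9): e=[2,20,26] → #
    (1,4)@(3, 9): e=[34,4,10] → #
    (2,4)@(5, 9): e=[66,-12,-6] → ·
    (0,5)@(1, 11): e=[-2,28,22] → ·
    (1,5)@(3, 11): e=[30,12,6] → #
    (2,5)@(5, 11): e=[62,-4,-10] → ·
    (1,6)@(3, 13): e=[26,20,2] → #
    (2,6)@(5, 13): e=[58,4,-14] → ·
  covered (6 px):
    · · · · · ·
    · · · · · ·
    # · · · · ·
    # · · · · ·
    # # · · · ·
    · # · · · ·
    · # · · · ·
    · · · · · ·
    · · · · · ·

Final: 10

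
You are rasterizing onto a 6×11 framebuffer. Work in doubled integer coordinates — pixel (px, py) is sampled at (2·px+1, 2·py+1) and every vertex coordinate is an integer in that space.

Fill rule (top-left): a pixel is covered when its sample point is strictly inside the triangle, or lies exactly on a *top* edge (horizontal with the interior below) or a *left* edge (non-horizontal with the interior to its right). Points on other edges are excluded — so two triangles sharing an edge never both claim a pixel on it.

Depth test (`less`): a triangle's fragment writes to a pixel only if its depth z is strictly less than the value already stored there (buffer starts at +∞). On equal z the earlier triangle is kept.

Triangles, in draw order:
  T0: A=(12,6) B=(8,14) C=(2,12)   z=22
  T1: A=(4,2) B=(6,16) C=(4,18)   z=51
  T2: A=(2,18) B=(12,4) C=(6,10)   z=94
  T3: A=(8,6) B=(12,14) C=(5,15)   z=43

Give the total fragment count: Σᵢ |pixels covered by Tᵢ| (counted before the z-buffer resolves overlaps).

T0:
  2·area = 56
  edge (12, 6)→(8, 14): d=(-4,8) right/bottom  bias=-1
  edge (8, 14)→(2, 12): d=(-6,-2) top-left  bias=+0
  edge (2, 12)→(12, 6): d=(10,-6) top-left  bias=+0
    (5,3)@(11, 7): e=[4,48,4] → #
    (3,4)@(7, 9): e=[28,28,0] → #  [on edge]
    (4,4)@(9, 9): e=[12,32,12] → #
    (5,4)@(11, 9): e=[-4,36,24] → ·
    (2,5)@(5, 11): e=[36,12,8] → #
    (5,5)@(11, 11): e=[-12,24,44] → ·
    (2,6)@(5, 13): e=[28,0,28] → #  [on edge]
    (4,6)@(9, 13): e=[-4,8,52] → ·
    (2,7)@(5, 15): e=[20,-12,48] → ·
    (3,7)@(7, 15): e=[4,-8,60] → ·
    (5,7)@(11, 15): e=[-28,0,84] → ·  [on edge]
  covered (8 px):
    · · · · · ·
    · · · · · ·
    · · · · · ·
    · · · · · #
    · · · # # ·
    · · # # # ·
    · · # # · ·
    · · · · · ·
    · · · · · ·
    · · · · · ·
    · · · · · ·
T1:
  2·area = 32
  edge (4, 2)→(6, 16): d=(2,14) right/bottom  bias=-1
  edge (6, 16)→(4, 18): d=(-2,2) right/bottom  bias=-1
  edge (4, 18)→(4, 2): d=(0,-16) top-left  bias=+0
    (2,4)@(5, 9): e=[0,16,16] → ·  [on edge]
    (2,5)@(5, 11): e=[4,12,16] → #
    (3,5)@(7, 11): e=[-24,8,48] → ·
    (5,5)@(11, 11): e=[-80,0,112] → ·  [on edge]
    (2,6)@(5, 13): e=[8,8,16] → #
    (3,6)@(7, 13): e=[-20,4,48] → ·
    (4,6)@(9, 13): e=[-48,0,80] → ·  [on edge]
    (2,7)@(5, 15): e=[12,4,16] → #
    (3,7)@(7, 15): e=[-16,0,48] → ·  [on edge]
    (2,8)@(5, 17): e=[16,0,16] → ·  [on edge]
    (1,9)@(3, 19): e=[48,0,-16] → ·  [on edge]
    (0,10)@(1, 21): e=[80,0,-48] → ·  [on edge]
  covered (3 px):
    · · · · · ·
    · · · · · ·
    · · · · · ·
    · · · · · ·
    · · · · · ·
    · · # · · ·
    · · # · · ·
    · · # · · ·
    · · · · · ·
    · · · · · ·
    · · · · · ·
T2:
  2·area = 24  (B↔C swapped to make it positive)
  edge (2, 18)→(6, 10): d=(4,-8) top-left  bias=+0
  edge (6, 10)→(12, 4): d=(6,-6) top-left  bias=+0
  edge (12, 4)→(2, 18): d=(-10,14) right/bottom  bias=-1
    (5,2)@(11, 5): e=[20,0,4] → #  [on edge]
    (4,3)@(9, 7): e=[12,0,12] → #  [on edge]
    (5,3)@(11, 7): e=[28,12,-16] → ·
    (3,4)@(7, 9): e=[4,0,20] → #  [on edge]
    (4,4)@(9, 9): e=[20,12,-8] → ·
    (2,5)@(5, 11): e=[-4,0,28] → ·  [on edge]
    (3,5)@(7, 11): e=[12,12,0] → ·  [on edge]
    (1,6)@(3, 13): e=[-12,0,36] → ·  [on edge]
    (2,6)@(5, 13): e=[4,12,8] → #
    (3,6)@(7, 13): e=[20,24,-20] → ·
    (0,7)@(1, 15): e=[-20,0,44] → ·  [on edge]
    (2,7)@(5, 15): e=[12,24,-12] → ·
  covered (4 px):
    · · · · · ·
    · · · · · ·
    · · · · · #
    · · · · # ·
    · · · # · ·
    · · · · · ·
    · · # · · ·
    · · · · · ·
    · · · · · ·
    · · · · · ·
    · · · · · ·
T3:
  2·area = 60
  edge (8, 6)→(12, 14): d=(4,8) right/bottom  bias=-1
  edge (12, 14)→(5, 15): d=(-7,1) right/bottom  bias=-1
  edge (5, 15)→(8, 6): d=(3,-9) top-left  bias=+0
    (4,1)@(9, 3): e=[-20,80,0] → ·  [on edge]
    (3,4)@(7, 9): e=[20,40,0] → #  [on edge]
    (4,4)@(9, 9): e=[4,38,18] → #
    (5,4)@(11, 9): e=[-12,36,36] → ·
    (3,5)@(7, 11): e=[28,26,6] → #
    (5,5)@(11, 11): e=[-4,22,42] → ·
    (3,6)@(7, 13): e=[36,12,12] → #
    (5,6)@(11, 13): e=[4,8,48] → #
    (2,7)@(5, 15): e=[60,0,0] → ·  [on edge]
    (3,7)@(7, 15): e=[44,-2,18] → ·
    (4,7)@(9, 15): e=[28,-4,36] → ·
    (5,7)@(11, 15): e=[12,-6,54] → ·
    (1,10)@(3, 21): e=[100,-40,0] → ·  [on edge]
  covered (7 px):
    · · · · · ·
    · · · · · ·
    · · · · · ·
    · · · · · ·
    · · · # # ·
    · · · # # ·
    · · · # # #
    · · · · · ·
    · · · · · ·
    · · · · · ·
    · · · · · ·

Answer: 22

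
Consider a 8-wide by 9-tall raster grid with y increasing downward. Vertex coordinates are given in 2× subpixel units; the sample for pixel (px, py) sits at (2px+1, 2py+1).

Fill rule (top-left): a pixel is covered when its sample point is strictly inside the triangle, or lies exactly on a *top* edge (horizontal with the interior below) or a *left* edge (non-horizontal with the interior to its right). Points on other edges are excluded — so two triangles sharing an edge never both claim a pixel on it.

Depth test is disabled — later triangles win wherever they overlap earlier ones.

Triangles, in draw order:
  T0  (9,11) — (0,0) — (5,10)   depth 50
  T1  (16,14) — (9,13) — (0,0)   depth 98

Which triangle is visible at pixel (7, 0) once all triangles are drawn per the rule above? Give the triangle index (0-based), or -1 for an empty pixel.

T0:
  2·area = 35  (B↔C swapped to make it positive)
  edge (9, 11)→(5, 10): d=(-4,-1) top-left  bias=+0
  edge (5, 10)→(0, 0): d=(-5,-10) top-left  bias=+0
  edge (0, 0)→(9, 11): d=(9,11) right/bottom  bias=-1
    (1,2)@(3, 5): e=[18,5,12] → X
    (2,2)@(5, 5): e=[20,25,-10] → .
    (1,3)@(3, 7): e=[10,-5,30] → .
    (2,3)@(5, 7): e=[12,15,8] → X
    (3,3)@(7, 7): e=[14,35,-14] → .
    (0,4)@(1, 9): e=[0,-35,70] → .  [on edge]
    (2,4)@(5, 9): e=[4,5,26] → X
    (3,4)@(7, 9): e=[6,25,4] → X
    (4,4)@(9, 9): e=[8,45,-18] → .
    (2,5)@(5, 11): e=[-4,-5,44] → .
    (3,5)@(7, 11): e=[-2,15,22] → .
    (4,5)@(9, 11): e=[0,35,0] → .  [on edge]
  covered (4 px):
    . . . . . . . .
    . . . . . . . .
    . X . . . . . .
    . . X . . . . .
    . . X X . . . .
    . . . . . . . .
    . . . . . . . .
    . . . . . . . .
    . . . . . . . .
T1:
  2·area = 82
  edge (16, 14)→(9, 13): d=(-7,-1) top-left  bias=+0
  edge (9, 13)→(0, 0): d=(-9,-13) top-left  bias=+0
  edge (0, 0)→(16, 14): d=(16,14) right/bottom  bias=-1
    (0,0)@(1, 1): e=[76,4,2] → X
    (1,0)@(3, 1): e=[78,30,-26] → .
    (0,1)@(1, 3): e=[62,-14,34] → .
    (1,1)@(3, 3): e=[64,12,6] → X
    (2,1)@(5, 3): e=[66,38,-22] → .
    (1,2)@(3, 5): e=[50,-6,38] → .
    (2,2)@(5, 5): e=[52,20,10] → X
    (3,2)@(7, 5): e=[54,46,-18] → .
    (2,3)@(5, 7): e=[38,2,42] → X
    (3,3)@(7, 7): e=[40,28,14] → X
    (4,3)@(9, 7): e=[42,54,-14] → .
    (2,4)@(5, 9): e=[24,-16,74] → .
    (4,6)@(9, 13): e=[0,0,82] → X  [on edge]
  covered (12 px):
    X . . . . . . .
    . X . . . . . .
    . . X . . . . .
    . . X X . . . .
    . . . X X . . .
    . . . . X X . .
    . . . . X X X .
    . . . . . . . .
    . . . . . . . .

Z-buffer (winner per pixel, '.' = empty):
  1 . . . . . . .
  . 1 . . . . . .
  . 0 1 . . . . .
  . . 1 1 . . . .
  . . 0 1 1 . . .
  . . . . 1 1 . .
  . . . . 1 1 1 .
  . . . . . . . .
  . . . . . . . .

Answer: -1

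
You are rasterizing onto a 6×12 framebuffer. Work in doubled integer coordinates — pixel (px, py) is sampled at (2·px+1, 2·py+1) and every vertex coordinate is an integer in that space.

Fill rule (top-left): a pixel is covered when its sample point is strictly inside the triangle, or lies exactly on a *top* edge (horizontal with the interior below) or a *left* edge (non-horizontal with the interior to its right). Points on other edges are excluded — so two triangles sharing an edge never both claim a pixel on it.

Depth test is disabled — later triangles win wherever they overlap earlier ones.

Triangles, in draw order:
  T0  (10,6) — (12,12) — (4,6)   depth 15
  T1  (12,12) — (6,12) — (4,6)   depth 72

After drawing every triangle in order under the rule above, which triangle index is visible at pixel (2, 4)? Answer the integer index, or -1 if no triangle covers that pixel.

T0:
  2·area = 36
  edge (10, 6)→(12, 12): d=(2,6) right/bottom  bias=-1
  edge (12, 12)→(4, 6): d=(-8,-6) top-left  bias=+0
  edge (4, 6)→(10, 6): d=(6,0) top-left  bias=+0
    (4,1)@(9, 3): e=[0,54,-18] → ·  [on edge]
    (3,3)@(7, 7): e=[20,10,6] → █
    (4,3)@(9, 7): e=[8,22,6] → █
    (5,3)@(11, 7): e=[-4,34,6] → ·
    (3,4)@(7, 9): e=[24,-6,18] → ·
    (4,4)@(9, 9): e=[12,6,18] → █
    (5,4)@(11, 9): e=[0,18,18] → ·  [on edge]
    (4,5)@(9, 11): e=[16,-10,30] → ·
    (5,5)@(11, 11): e=[4,2,30] → █
    (5,6)@(11, 13): e=[8,-14,42] → ·
  covered (4 px):
    · · · · · ·
    · · · · · ·
    · · · · · ·
    · · · █ █ ·
    · · · · █ ·
    · · · · · █
    · · · · · ·
    · · · · · ·
    · · · · · ·
    · · · · · ·
    · · · · · ·
    · · · · · ·
T1:
  2·area = 36
  edge (12, 12)→(6, 12): d=(-6,0) right/bottom  bias=-1
  edge (6, 12)→(4, 6): d=(-2,-6) top-left  bias=+0
  edge (4, 6)→(12, 12): d=(8,6) right/bottom  bias=-1
    (1,1)@(3, 3): e=[54,0,-18] → ·  [on edge]
    (2,3)@(5, 7): e=[30,4,2] → █
    (3,3)@(7, 7): e=[30,16,-10] → ·
    (2,4)@(5, 9): e=[18,0,18] → █  [on edge]
    (3,4)@(7, 9): e=[18,12,6] → █
    (4,4)@(9, 9): e=[18,24,-6] → ·
    (2,5)@(5, 11): e=[6,-4,34] → ·
    (3,5)@(7, 11): e=[6,8,22] → █
    (4,5)@(9, 11): e=[6,20,10] → █
    (5,5)@(11, 11): e=[6,32,-2] → ·
    (3,6)@(7, 13): e=[-6,4,38] → ·
    (4,6)@(9, 13): e=[-6,16,26] → ·
    (3,7)@(7, 15): e=[-18,0,54] → ·  [on edge]
    (4,10)@(9, 21): e=[-54,0,90] → ·  [on edge]
  covered (5 px):
    · · · · · ·
    · · · · · ·
    · · · · · ·
    · · █ · · ·
    · · █ █ · ·
    · · · █ █ ·
    · · · · · ·
    · · · · · ·
    · · · · · ·
    · · · · · ·
    · · · · · ·
    · · · · · ·

Z-buffer (winner per pixel, '.' = empty):
  . . . . . .
  . . . . . .
  . . . . . .
  . . 1 0 0 .
  . . 1 1 0 .
  . . . 1 1 0
  . . . . . .
  . . . . . .
  . . . . . .
  . . . . . .
  . . . . . .
  . . . . . .

Final: 1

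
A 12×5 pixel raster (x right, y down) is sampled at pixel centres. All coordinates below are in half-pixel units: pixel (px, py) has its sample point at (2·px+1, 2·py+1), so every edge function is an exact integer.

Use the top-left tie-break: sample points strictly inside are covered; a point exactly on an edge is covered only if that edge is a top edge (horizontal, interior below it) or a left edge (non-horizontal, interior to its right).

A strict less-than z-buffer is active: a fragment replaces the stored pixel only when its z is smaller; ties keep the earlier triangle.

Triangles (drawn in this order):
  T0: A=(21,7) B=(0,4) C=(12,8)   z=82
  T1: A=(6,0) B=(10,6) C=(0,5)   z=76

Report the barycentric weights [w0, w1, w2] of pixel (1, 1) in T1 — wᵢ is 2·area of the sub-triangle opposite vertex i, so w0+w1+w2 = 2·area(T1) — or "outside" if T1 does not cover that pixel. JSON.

T0:
  2·area = 48  (B↔C swapped to make it positive)
  edge (21, 7)→(12, 8): d=(-9,1) right/bottom  bias=-1
  edge (12, 8)→(0, 4): d=(-12,-4) top-left  bias=+0
  edge (0, 4)→(21, 7): d=(21,3) right/bottom  bias=-1
    (1,2)@(3, 5): e=[36,0,12] → █  [on edge]
    (2,2)@(5, 5): e=[34,8,6] → █
    (3,2)@(7, 5): e=[32,16,0] → ·  [on edge]
    (1,3)@(3, 7): e=[18,-24,54] → ·
    (2,3)@(5, 7): e=[16,-16,48] → ·
    (4,3)@(9, 7): e=[12,0,36] → █  [on edge]
    (5,3)@(11, 7): e=[10,8,30] → █
    (6,3)@(13, 7): e=[8,16,24] → █
    (7,3)@(15, 7): e=[6,24,18] → █
    (8,3)@(17, 7): e=[4,32,12] → █
    (9,3)@(19, 7): e=[2,40,6] → █
    (10,3)@(21, 7): e=[0,48,0] → ·  [on edge]
    (1,4)@(3, 9): e=[0,-48,96] → ·  [on edge]
    (7,4)@(15, 9): e=[-12,0,60] → ·  [on edge]
  covered (8 px):
    · · · · · · · · · · · ·
    · · · · · · · · · · · ·
    · █ █ · · · · · · · · ·
    · · · · █ █ █ █ █ █ · ·
    · · · · · · · · · · · ·
T1:
  2·area = 56
  edge (6, 0)→(10, 6): d=(4,6) right/bottom  bias=-1
  edge (10, 6)→(0, 5): d=(-10,-1) top-left  bias=+0
  edge (0, 5)→(6, 0): d=(6,-5) top-left  bias=+0
    (2,0)@(5, 1): e=[10,45,1] → █
    (3,0)@(7, 1): e=[-2,47,11] → ·
    (1,1)@(3, 3): e=[30,23,3] → █
    (3,1)@(7, 3): e=[6,27,23] → █
    (4,1)@(9, 3): e=[-6,29,33] → ·
    (0,2)@(1, 5): e=[50,1,5] → █
    (4,2)@(9, 5): e=[2,9,45] → █
    (5,2)@(11, 5): e=[-10,11,55] → ·
    (0,3)@(1, 7): e=[58,-19,17] → ·
    (1,3)@(3, 7): e=[46,-17,27] → ·
    (2,3)@(5, 7): e=[34,-15,37] → ·
    (3,3)@(7, 7): e=[22,-13,47] → ·
  covered (9 px):
    · · █ · · · · · · · · ·
    · █ █ █ · · · · · · · ·
    █ █ █ █ █ · · · · · · ·
    · · · · · · · · · · · ·
    · · · · · · · · · · · ·

Answer: [23,3,30]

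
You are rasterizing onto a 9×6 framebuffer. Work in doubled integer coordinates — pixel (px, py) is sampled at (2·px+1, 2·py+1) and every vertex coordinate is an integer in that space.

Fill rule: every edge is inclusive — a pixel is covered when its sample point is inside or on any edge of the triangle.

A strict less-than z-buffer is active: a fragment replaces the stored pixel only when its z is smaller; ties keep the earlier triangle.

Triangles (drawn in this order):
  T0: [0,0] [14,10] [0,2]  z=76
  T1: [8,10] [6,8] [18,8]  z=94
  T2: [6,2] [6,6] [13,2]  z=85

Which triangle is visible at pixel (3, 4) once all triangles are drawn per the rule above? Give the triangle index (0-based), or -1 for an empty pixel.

T0:
  2·area = 28
  edge (0, 0)→(14, 10): d=(14,10) inclusive
  edge (14, 10)→(0, 2): d=(-14,-8) inclusive
  edge (0, 2)→(0, 0): d=(0,-2) inclusive
    (0,0)@(1, 1): e=[4,22,2] → █
    (1,0)@(3, 1): e=[-16,38,6] → ·
    (0,1)@(1, 3): e=[32,-6,2] → ·
    (1,1)@(3, 3): e=[12,10,6] → █
    (2,1)@(5, 3): e=[-8,26,10] → ·
    (1,2)@(3, 5): e=[40,-18,6] → ·
    (3,2)@(7, 5): e=[0,14,14] → █  [on edge]
    (4,2)@(9, 5): e=[-20,30,18] → ·
    (3,3)@(7, 7): e=[28,-14,14] → ·
    (4,3)@(9, 7): e=[8,2,18] → █
    (5,3)@(11, 7): e=[-12,18,22] → ·
    (4,4)@(9, 9): e=[36,-26,18] → ·
  covered (4 px):
    █ · · · · · · · ·
    · █ · · · · · · ·
    · · · █ · · · · ·
    · · · · █ · · · ·
    · · · · · · · · ·
    · · · · · · · · ·
T1:
  2·area = 24
  edge (8, 10)→(6, 8): d=(-2,-2) inclusive
  edge (6, 8)→(18, 8): d=(12,0) inclusive
  edge (18, 8)→(8, 10): d=(-10,2) inclusive
    (0,1)@(1, 3): e=[0,-60,84] → ·  [on edge]
    (1,2)@(3, 5): e=[0,-36,60] → ·  [on edge]
    (2,3)@(5, 7): e=[0,-12,36] → ·  [on edge]
    (3,4)@(7, 9): e=[0,12,12] → █  [on edge]
    (4,4)@(9, 9): e=[4,12,8] → █
    (5,4)@(11, 9): e=[8,12,4] → █
    (6,4)@(13, 9): e=[12,12,0] → █  [on edge]
    (7,4)@(15, 9): e=[16,12,-4] → ·
    (1,5)@(3, 11): e=[-12,36,0] → ·  [on edge]
    (3,5)@(7, 11): e=[-4,36,-8] → ·
    (4,5)@(9, 11): e=[0,36,-12] → ·  [on edge]
    (5,5)@(11, 11): e=[4,36,-16] → ·
  covered (4 px):
    · · · · · · · · ·
    · · · · · · · · ·
    · · · · · · · · ·
    · · · · · · · · ·
    · · · █ █ █ █ · ·
    · · · · · · · · ·
T2:
  2·area = 28  (B↔C swapped to make it positive)
  edge (6, 2)→(13, 2): d=(7,0) inclusive
  edge (13, 2)→(6, 6): d=(-7,4) inclusive
  edge (6, 6)→(6, 2): d=(0,-4) inclusive
    (3,1)@(7, 3): e=[7,17,4] → █
    (4,1)@(9, 3): e=[7,9,12] → █
    (5,1)@(11, 3): e=[7,1,20] → █
    (6,1)@(13, 3): e=[7,-7,28] → ·
    (3,2)@(7, 5): e=[21,3,4] → █
    (4,2)@(9, 5): e=[21,-5,12] → ·
    (5,2)@(11, 5): e=[21,-13,20] → ·
    (3,3)@(7, 7): e=[35,-11,4] → ·
  covered (4 px):
    · · · · · · · · ·
    · · · █ █ █ · · ·
    · · · █ · · · · ·
    · · · · · · · · ·
    · · · · · · · · ·
    · · · · · · · · ·

Z-buffer (winner per pixel, '.' = empty):
  0 . . . . . . . .
  . 0 . 2 2 2 . . .
  . . . 0 . . . . .
  . . . . 0 . . . .
  . . . 1 1 1 1 . .
  . . . . . . . . .

Result: 1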